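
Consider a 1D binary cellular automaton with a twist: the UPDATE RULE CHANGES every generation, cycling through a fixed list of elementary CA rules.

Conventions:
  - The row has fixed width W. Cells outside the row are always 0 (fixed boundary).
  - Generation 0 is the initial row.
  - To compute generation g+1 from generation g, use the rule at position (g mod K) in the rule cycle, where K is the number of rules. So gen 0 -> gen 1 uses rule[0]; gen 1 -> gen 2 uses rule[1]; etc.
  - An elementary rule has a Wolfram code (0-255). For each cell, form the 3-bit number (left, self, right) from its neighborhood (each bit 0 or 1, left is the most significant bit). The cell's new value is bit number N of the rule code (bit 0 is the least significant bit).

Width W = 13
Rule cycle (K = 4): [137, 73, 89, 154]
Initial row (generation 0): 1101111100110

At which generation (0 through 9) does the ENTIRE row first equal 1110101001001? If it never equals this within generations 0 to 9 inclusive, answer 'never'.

Answer: never

Derivation:
Gen 0: 1101111100110
Gen 1 (rule 137): 1001111000100
Gen 2 (rule 73): 0001001010001
Gen 3 (rule 89): 1100100001100
Gen 4 (rule 154): 1011010011010
Gen 5 (rule 137): 0010000010000
Gen 6 (rule 73): 1000111000111
Gen 7 (rule 89): 0110101110101
Gen 8 (rule 154): 1100001100000
Gen 9 (rule 137): 1001101001111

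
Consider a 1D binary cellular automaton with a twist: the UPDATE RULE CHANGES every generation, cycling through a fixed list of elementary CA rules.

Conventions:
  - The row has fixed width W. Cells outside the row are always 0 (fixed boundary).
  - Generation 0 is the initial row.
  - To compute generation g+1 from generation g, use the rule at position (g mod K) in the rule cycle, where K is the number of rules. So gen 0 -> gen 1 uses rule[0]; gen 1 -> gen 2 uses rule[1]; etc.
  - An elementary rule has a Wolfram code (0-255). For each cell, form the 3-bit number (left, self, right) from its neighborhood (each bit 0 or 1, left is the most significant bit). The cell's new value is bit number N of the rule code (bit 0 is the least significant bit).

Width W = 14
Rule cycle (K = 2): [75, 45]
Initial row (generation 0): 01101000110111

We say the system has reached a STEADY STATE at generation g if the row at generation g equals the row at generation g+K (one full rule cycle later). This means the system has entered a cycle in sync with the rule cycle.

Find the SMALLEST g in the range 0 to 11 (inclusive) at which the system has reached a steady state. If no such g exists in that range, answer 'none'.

Answer: none

Derivation:
Gen 0: 01101000110111
Gen 1 (rule 75): 11100011110101
Gen 2 (rule 45): 10001010001111
Gen 3 (rule 75): 00110000111001
Gen 4 (rule 45): 10100110100001
Gen 5 (rule 75): 00001110001110
Gen 6 (rule 45): 11101000101000
Gen 7 (rule 75): 10100011000011
Gen 8 (rule 45): 11101010011010
Gen 9 (rule 75): 10100000111000
Gen 10 (rule 45): 11101110100011
Gen 11 (rule 75): 10101010001111
Gen 12 (rule 45): 11111110101000
Gen 13 (rule 75): 10000010000011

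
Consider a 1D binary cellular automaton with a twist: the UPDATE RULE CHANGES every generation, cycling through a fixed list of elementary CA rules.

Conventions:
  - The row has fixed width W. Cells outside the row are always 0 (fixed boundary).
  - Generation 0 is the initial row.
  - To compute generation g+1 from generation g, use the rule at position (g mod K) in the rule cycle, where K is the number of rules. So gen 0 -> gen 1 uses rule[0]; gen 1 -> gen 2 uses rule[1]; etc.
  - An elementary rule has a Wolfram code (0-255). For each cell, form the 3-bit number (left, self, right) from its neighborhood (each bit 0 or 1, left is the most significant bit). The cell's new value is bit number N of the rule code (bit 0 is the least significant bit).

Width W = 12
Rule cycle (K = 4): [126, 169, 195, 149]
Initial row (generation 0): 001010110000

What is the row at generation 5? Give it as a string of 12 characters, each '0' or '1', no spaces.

Answer: 111100111111

Derivation:
Gen 0: 001010110000
Gen 1 (rule 126): 011111111000
Gen 2 (rule 169): 011111110011
Gen 3 (rule 195): 101111110101
Gen 4 (rule 149): 100111100101
Gen 5 (rule 126): 111100111111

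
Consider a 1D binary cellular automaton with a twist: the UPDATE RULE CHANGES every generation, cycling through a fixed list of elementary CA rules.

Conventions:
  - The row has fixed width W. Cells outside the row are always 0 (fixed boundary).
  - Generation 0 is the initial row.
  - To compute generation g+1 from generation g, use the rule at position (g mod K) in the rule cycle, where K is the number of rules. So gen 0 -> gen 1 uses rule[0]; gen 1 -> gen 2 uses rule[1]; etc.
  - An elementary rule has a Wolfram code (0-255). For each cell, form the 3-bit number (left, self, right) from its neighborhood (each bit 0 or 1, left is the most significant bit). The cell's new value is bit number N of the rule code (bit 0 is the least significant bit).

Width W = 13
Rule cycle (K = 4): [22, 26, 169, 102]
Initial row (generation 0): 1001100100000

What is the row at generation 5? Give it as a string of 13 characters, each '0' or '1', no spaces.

Answer: 0110100011101

Derivation:
Gen 0: 1001100100000
Gen 1 (rule 22): 1110011110000
Gen 2 (rule 26): 1001110001000
Gen 3 (rule 169): 0001100100011
Gen 4 (rule 102): 0010101100101
Gen 5 (rule 22): 0110100011101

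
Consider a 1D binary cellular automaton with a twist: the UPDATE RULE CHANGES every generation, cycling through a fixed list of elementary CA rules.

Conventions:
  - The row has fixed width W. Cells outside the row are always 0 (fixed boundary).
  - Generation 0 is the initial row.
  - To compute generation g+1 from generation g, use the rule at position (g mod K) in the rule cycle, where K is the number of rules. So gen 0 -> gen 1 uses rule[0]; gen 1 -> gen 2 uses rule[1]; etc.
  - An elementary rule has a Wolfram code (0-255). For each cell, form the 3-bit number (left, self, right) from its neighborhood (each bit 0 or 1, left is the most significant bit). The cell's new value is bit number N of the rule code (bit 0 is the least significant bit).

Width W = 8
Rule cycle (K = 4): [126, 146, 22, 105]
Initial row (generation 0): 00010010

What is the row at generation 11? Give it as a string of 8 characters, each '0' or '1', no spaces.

Gen 0: 00010010
Gen 1 (rule 126): 00111111
Gen 2 (rule 146): 01011110
Gen 3 (rule 22): 11000001
Gen 4 (rule 105): 11011100
Gen 5 (rule 126): 11110110
Gen 6 (rule 146): 01100001
Gen 7 (rule 22): 10010011
Gen 8 (rule 105): 00000011
Gen 9 (rule 126): 00000111
Gen 10 (rule 146): 00001010
Gen 11 (rule 22): 00011011

Answer: 00011011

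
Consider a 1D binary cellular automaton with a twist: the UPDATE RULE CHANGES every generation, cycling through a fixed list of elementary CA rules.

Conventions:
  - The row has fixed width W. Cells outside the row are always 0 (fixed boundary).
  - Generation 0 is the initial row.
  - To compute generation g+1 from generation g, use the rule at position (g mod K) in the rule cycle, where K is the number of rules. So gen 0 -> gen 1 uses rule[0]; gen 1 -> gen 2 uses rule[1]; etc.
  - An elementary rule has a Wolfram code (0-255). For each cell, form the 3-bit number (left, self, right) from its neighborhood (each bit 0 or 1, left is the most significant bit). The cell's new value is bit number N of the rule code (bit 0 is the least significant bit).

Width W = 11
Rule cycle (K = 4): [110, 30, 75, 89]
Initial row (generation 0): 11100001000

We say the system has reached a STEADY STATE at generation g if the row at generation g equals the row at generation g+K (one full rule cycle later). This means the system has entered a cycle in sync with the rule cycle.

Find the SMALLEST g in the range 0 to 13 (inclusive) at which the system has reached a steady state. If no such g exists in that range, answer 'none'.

Answer: none

Derivation:
Gen 0: 11100001000
Gen 1 (rule 110): 10100011000
Gen 2 (rule 30): 10110110100
Gen 3 (rule 75): 00110110001
Gen 4 (rule 89): 10110111100
Gen 5 (rule 110): 11111100100
Gen 6 (rule 30): 10000011110
Gen 7 (rule 75): 00111110010
Gen 8 (rule 89): 10100011001
Gen 9 (rule 110): 11100111011
Gen 10 (rule 30): 10011100010
Gen 11 (rule 75): 00110101100
Gen 12 (rule 89): 10110001111
Gen 13 (rule 110): 11110011001
Gen 14 (rule 30): 10001110111
Gen 15 (rule 75): 00111010101
Gen 16 (rule 89): 10101000000
Gen 17 (rule 110): 11111000000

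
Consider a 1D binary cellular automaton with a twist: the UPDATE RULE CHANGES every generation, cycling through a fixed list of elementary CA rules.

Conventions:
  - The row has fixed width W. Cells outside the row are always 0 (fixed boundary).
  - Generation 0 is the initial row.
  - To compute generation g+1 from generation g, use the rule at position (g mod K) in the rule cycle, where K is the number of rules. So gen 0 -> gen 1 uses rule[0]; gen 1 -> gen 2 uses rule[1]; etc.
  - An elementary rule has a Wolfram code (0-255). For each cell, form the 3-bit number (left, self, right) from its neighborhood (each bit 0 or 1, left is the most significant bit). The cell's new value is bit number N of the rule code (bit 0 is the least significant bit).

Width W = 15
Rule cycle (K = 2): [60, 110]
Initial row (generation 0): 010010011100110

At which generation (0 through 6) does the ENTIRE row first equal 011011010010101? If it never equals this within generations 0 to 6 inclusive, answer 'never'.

Gen 0: 010010011100110
Gen 1 (rule 60): 011011010010101
Gen 2 (rule 110): 111111110111111
Gen 3 (rule 60): 100000001100000
Gen 4 (rule 110): 100000011100000
Gen 5 (rule 60): 110000010010000
Gen 6 (rule 110): 110000110110000

Answer: 1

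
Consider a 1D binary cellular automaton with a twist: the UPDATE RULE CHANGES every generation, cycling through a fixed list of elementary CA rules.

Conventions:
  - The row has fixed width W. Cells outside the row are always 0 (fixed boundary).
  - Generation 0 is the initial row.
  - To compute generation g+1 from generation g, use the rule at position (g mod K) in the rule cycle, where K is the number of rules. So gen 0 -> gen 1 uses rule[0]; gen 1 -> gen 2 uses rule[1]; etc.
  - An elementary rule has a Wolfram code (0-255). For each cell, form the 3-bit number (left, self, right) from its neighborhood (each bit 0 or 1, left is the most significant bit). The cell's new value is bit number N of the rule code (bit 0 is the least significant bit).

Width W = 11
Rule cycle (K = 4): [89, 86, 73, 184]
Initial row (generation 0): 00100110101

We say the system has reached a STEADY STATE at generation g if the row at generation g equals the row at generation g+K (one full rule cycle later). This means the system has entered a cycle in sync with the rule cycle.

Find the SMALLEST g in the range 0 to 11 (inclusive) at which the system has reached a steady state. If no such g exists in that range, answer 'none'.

Answer: none

Derivation:
Gen 0: 00100110101
Gen 1 (rule 89): 10010110000
Gen 2 (rule 86): 11110011000
Gen 3 (rule 73): 10010011011
Gen 4 (rule 184): 01001010110
Gen 5 (rule 89): 00100000111
Gen 6 (rule 86): 01110001001
Gen 7 (rule 73): 01010100000
Gen 8 (rule 184): 00101010000
Gen 9 (rule 89): 10000001111
Gen 10 (rule 86): 11000010001
Gen 11 (rule 73): 11011000100
Gen 12 (rule 184): 10110100010
Gen 13 (rule 89): 00110011001
Gen 14 (rule 86): 01011101111
Gen 15 (rule 73): 00010101001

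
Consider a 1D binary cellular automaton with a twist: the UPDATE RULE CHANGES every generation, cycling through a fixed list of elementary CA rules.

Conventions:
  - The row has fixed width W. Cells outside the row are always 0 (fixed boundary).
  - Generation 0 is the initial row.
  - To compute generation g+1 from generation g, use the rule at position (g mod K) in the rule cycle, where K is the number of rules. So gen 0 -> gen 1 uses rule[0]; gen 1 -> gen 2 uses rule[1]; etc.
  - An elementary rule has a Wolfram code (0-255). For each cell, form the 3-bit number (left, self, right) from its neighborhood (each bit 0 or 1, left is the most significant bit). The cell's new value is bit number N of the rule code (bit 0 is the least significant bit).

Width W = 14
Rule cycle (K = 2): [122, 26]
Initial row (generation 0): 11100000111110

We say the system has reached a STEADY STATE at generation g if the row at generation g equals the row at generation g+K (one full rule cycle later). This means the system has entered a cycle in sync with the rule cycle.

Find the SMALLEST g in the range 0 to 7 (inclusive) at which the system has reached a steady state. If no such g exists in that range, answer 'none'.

Gen 0: 11100000111110
Gen 1 (rule 122): 10110001100011
Gen 2 (rule 26): 00101011010110
Gen 3 (rule 122): 01010111101111
Gen 4 (rule 26): 10000100001000
Gen 5 (rule 122): 01001010010100
Gen 6 (rule 26): 10110001100010
Gen 7 (rule 122): 01111011110101
Gen 8 (rule 26): 11000010000000
Gen 9 (rule 122): 11100101000000

Answer: none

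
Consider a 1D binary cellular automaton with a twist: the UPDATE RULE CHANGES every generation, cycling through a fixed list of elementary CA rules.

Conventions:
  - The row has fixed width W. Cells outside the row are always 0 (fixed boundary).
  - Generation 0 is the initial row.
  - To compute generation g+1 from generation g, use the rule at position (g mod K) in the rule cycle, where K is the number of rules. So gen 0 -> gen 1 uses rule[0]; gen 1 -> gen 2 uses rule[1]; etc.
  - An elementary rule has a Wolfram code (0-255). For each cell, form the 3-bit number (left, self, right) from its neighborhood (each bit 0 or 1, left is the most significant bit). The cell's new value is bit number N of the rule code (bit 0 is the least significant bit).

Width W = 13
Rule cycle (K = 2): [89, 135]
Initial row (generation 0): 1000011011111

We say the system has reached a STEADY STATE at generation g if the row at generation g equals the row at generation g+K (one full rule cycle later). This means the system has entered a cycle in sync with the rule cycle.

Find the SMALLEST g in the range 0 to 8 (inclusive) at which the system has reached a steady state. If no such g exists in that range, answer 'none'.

Gen 0: 1000011011111
Gen 1 (rule 89): 0111011010001
Gen 2 (rule 135): 1010000010111
Gen 3 (rule 89): 0001111000101
Gen 4 (rule 135): 1110110011101
Gen 5 (rule 89): 1010111010100
Gen 6 (rule 135): 1010010010101
Gen 7 (rule 89): 0001001000000
Gen 8 (rule 135): 1111011011111
Gen 9 (rule 89): 1001011010001
Gen 10 (rule 135): 1011000010111

Answer: none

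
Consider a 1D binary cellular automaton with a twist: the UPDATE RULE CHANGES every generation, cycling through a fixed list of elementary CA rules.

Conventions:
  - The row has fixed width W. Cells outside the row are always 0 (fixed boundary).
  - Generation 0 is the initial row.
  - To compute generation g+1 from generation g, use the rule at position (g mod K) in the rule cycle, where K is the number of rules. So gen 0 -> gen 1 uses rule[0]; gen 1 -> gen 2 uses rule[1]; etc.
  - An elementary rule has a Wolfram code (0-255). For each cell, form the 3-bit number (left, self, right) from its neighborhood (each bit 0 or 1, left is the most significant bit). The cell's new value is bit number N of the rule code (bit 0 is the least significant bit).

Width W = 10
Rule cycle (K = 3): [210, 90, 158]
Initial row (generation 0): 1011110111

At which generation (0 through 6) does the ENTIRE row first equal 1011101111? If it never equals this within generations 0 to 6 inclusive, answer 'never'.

Gen 0: 1011110111
Gen 1 (rule 210): 0001110011
Gen 2 (rule 90): 0011011111
Gen 3 (rule 158): 0110011110
Gen 4 (rule 210): 1011101111
Gen 5 (rule 90): 0010101001
Gen 6 (rule 158): 0110101111

Answer: 4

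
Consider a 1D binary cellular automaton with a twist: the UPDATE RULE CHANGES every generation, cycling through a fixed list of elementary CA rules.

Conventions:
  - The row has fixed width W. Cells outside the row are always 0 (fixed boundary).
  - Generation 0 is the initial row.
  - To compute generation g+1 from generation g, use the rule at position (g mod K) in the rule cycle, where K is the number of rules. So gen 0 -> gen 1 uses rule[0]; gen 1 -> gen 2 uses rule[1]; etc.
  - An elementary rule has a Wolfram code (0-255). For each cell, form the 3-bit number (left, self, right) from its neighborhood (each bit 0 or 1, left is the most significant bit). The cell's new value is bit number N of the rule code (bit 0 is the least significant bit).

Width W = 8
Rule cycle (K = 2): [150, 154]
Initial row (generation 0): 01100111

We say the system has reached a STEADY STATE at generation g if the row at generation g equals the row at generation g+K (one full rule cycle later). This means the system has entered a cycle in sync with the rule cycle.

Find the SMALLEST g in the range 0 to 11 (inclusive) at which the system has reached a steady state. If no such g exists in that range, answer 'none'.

Gen 0: 01100111
Gen 1 (rule 150): 10011010
Gen 2 (rule 154): 01110001
Gen 3 (rule 150): 10101011
Gen 4 (rule 154): 00000010
Gen 5 (rule 150): 00000111
Gen 6 (rule 154): 00001110
Gen 7 (rule 150): 00010101
Gen 8 (rule 154): 00100000
Gen 9 (rule 150): 01110000
Gen 10 (rule 154): 11101000
Gen 11 (rule 150): 01001100
Gen 12 (rule 154): 10111010
Gen 13 (rule 150): 10010011

Answer: none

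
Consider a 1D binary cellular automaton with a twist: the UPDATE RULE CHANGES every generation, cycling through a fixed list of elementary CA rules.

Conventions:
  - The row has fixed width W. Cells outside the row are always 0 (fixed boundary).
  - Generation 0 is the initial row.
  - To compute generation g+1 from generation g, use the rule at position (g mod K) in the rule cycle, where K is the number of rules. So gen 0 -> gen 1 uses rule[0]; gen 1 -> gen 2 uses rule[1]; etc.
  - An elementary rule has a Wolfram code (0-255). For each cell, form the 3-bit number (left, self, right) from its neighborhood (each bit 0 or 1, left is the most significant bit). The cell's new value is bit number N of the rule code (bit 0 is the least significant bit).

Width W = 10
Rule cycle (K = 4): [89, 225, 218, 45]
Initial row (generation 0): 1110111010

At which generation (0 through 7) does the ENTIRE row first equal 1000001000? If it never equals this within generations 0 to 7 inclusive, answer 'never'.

Gen 0: 1110111010
Gen 1 (rule 89): 1010101001
Gen 2 (rule 225): 0101010000
Gen 3 (rule 218): 1000001000
Gen 4 (rule 45): 1011101011
Gen 5 (rule 89): 0010100011
Gen 6 (rule 225): 1001001001
Gen 7 (rule 218): 0110110110

Answer: 3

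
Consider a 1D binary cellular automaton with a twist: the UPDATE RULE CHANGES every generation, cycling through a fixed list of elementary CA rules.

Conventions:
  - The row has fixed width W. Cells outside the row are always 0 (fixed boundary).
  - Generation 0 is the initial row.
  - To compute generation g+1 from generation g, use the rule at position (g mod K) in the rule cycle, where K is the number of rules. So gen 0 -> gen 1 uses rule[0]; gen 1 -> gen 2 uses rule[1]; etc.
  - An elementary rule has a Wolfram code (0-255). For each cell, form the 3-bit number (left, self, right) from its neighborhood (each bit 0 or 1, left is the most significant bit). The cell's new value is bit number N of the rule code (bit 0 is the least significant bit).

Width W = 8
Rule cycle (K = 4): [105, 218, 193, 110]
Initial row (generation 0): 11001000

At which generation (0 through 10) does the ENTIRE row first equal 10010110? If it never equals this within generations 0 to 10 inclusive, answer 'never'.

Gen 0: 11001000
Gen 1 (rule 105): 11000011
Gen 2 (rule 218): 11100111
Gen 3 (rule 193): 01100011
Gen 4 (rule 110): 11100111
Gen 5 (rule 105): 10100101
Gen 6 (rule 218): 00011000
Gen 7 (rule 193): 11001011
Gen 8 (rule 110): 11011111
Gen 9 (rule 105): 11110001
Gen 10 (rule 218): 11111010

Answer: never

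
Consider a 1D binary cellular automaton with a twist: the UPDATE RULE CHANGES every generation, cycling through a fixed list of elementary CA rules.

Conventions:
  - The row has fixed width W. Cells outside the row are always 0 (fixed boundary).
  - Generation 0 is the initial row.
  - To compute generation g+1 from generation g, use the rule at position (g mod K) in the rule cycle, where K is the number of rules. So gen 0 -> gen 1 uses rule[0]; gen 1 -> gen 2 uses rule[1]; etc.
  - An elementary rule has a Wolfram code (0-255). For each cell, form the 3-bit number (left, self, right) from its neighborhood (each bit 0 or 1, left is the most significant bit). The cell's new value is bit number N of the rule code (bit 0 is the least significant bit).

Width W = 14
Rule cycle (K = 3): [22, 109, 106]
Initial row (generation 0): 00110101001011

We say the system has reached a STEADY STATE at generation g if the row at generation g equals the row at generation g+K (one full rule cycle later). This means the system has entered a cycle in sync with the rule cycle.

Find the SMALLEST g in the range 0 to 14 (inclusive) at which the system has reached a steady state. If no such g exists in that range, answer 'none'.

Gen 0: 00110101001011
Gen 1 (rule 22): 01000101111000
Gen 2 (rule 109): 01010111001011
Gen 3 (rule 106): 10101101010111
Gen 4 (rule 22): 10100001010000
Gen 5 (rule 109): 11101101110111
Gen 6 (rule 106): 10111111011101
Gen 7 (rule 22): 10000000000001
Gen 8 (rule 109): 10111111111101
Gen 9 (rule 106): 01100000000110
Gen 10 (rule 22): 10010000001001
Gen 11 (rule 109): 10010111101001
Gen 12 (rule 106): 00101100110010
Gen 13 (rule 22): 01100011001111
Gen 14 (rule 109): 01101011001001
Gen 15 (rule 106): 11110111010010
Gen 16 (rule 22): 00000000011111
Gen 17 (rule 109): 11111111010001

Answer: none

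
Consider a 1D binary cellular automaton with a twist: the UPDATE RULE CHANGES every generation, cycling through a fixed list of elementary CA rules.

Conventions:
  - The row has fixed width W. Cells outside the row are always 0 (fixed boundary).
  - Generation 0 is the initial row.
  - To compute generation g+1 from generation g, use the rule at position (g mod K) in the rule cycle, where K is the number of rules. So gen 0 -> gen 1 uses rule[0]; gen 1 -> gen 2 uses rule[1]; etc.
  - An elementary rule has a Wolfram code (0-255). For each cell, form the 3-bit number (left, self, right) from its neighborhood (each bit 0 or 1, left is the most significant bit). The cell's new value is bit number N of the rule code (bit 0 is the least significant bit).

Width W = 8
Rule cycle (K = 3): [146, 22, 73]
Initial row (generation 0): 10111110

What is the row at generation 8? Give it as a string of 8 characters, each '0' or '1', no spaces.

Gen 0: 10111110
Gen 1 (rule 146): 00011101
Gen 2 (rule 22): 00100001
Gen 3 (rule 73): 10001100
Gen 4 (rule 146): 01010010
Gen 5 (rule 22): 11011111
Gen 6 (rule 73): 11010001
Gen 7 (rule 146): 00001010
Gen 8 (rule 22): 00011011

Answer: 00011011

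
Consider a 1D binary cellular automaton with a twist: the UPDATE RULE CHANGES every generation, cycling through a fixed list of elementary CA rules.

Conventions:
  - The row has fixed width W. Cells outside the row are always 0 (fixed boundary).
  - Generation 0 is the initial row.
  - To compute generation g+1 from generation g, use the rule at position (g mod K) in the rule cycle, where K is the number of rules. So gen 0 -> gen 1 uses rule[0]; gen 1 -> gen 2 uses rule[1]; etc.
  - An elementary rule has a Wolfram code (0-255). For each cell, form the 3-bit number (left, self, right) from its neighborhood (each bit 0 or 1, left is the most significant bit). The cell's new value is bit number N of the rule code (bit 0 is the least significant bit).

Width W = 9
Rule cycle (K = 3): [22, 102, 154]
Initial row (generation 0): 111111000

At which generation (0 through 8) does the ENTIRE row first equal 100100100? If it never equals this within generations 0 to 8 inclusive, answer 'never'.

Answer: never

Derivation:
Gen 0: 111111000
Gen 1 (rule 22): 000000100
Gen 2 (rule 102): 000001100
Gen 3 (rule 154): 000011010
Gen 4 (rule 22): 000100011
Gen 5 (rule 102): 001100101
Gen 6 (rule 154): 011011000
Gen 7 (rule 22): 100000100
Gen 8 (rule 102): 100001100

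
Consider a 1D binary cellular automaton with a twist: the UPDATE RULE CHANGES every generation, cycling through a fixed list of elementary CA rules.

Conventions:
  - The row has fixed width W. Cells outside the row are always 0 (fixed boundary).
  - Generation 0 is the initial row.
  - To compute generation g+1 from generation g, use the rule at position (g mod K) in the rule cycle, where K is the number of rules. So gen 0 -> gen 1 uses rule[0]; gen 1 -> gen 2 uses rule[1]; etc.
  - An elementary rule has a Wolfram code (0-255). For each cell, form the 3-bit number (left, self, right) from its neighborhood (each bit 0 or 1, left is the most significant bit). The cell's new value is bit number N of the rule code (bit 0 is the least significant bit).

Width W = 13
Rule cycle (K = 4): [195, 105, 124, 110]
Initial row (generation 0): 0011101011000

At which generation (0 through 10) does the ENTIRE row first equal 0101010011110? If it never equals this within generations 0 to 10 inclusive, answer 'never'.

Gen 0: 0011101011000
Gen 1 (rule 195): 1101100001011
Gen 2 (rule 105): 1111101100111
Gen 3 (rule 124): 1000111110101
Gen 4 (rule 110): 1001100011111
Gen 5 (rule 195): 0010101101111
Gen 6 (rule 105): 1001011111001
Gen 7 (rule 124): 1101110001101
Gen 8 (rule 110): 1111010011111
Gen 9 (rule 195): 0111000101111
Gen 10 (rule 105): 0101010011001

Answer: never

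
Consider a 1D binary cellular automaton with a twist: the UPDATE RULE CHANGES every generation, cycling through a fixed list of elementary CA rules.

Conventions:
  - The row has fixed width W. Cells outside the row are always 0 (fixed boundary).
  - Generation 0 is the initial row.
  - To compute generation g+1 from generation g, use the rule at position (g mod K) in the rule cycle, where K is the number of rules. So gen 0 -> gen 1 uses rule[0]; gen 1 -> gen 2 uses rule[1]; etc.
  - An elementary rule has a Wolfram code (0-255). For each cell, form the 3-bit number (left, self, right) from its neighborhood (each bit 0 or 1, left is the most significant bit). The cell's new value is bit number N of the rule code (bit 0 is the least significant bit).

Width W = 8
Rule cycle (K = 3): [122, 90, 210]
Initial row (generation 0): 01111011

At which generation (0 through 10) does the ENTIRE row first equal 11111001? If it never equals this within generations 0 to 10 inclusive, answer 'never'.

Gen 0: 01111011
Gen 1 (rule 122): 11001111
Gen 2 (rule 90): 11111001
Gen 3 (rule 210): 01111110
Gen 4 (rule 122): 11000011
Gen 5 (rule 90): 11100111
Gen 6 (rule 210): 01111011
Gen 7 (rule 122): 11001111
Gen 8 (rule 90): 11111001
Gen 9 (rule 210): 01111110
Gen 10 (rule 122): 11000011

Answer: 2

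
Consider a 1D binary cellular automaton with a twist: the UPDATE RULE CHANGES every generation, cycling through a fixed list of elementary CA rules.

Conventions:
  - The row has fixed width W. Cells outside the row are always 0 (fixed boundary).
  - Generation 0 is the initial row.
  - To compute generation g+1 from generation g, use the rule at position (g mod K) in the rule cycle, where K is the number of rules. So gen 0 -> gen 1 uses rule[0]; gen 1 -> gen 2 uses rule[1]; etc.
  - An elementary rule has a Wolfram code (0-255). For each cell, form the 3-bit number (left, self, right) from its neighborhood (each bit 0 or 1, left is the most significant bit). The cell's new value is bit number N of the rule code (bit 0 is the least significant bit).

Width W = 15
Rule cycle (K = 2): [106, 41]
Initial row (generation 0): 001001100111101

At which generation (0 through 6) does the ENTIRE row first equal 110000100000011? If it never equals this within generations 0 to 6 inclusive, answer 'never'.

Gen 0: 001001100111101
Gen 1 (rule 106): 010011101100110
Gen 2 (rule 41): 000010011000100
Gen 3 (rule 106): 000100111001000
Gen 4 (rule 41): 110000100000011
Gen 5 (rule 106): 110001000000111
Gen 6 (rule 41): 100100011110100

Answer: 4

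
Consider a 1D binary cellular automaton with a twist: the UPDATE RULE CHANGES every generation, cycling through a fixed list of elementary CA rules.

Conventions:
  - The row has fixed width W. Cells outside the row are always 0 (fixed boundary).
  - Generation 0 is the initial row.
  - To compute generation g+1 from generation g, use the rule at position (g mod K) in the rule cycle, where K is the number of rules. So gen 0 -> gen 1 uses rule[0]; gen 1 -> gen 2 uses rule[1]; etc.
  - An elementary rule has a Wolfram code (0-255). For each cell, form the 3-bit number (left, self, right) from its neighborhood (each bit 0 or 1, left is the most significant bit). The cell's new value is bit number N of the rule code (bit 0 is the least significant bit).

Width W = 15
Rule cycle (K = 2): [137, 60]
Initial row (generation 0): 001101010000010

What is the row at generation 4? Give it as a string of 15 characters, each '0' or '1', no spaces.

Answer: 100101001000001

Derivation:
Gen 0: 001101010000010
Gen 1 (rule 137): 101000000111000
Gen 2 (rule 60): 111100000100100
Gen 3 (rule 137): 111001110000001
Gen 4 (rule 60): 100101001000001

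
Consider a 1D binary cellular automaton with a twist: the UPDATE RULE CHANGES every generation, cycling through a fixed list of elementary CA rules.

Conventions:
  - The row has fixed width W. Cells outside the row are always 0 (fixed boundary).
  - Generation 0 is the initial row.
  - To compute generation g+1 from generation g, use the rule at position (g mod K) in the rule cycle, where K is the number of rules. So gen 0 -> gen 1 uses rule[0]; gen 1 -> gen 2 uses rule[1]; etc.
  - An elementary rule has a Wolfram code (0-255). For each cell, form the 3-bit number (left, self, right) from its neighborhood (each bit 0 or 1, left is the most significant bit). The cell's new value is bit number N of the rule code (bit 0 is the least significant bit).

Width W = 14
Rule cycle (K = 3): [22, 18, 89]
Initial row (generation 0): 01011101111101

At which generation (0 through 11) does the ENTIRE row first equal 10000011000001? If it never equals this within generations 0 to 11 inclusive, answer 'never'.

Gen 0: 01011101111101
Gen 1 (rule 22): 11000000000001
Gen 2 (rule 18): 00100000000010
Gen 3 (rule 89): 10011111111001
Gen 4 (rule 22): 11100000000111
Gen 5 (rule 18): 00010000001000
Gen 6 (rule 89): 11001111100111
Gen 7 (rule 22): 00110000011000
Gen 8 (rule 18): 01001000100100
Gen 9 (rule 89): 00100110010011
Gen 10 (rule 22): 01111001111100
Gen 11 (rule 18): 10000110000010

Answer: never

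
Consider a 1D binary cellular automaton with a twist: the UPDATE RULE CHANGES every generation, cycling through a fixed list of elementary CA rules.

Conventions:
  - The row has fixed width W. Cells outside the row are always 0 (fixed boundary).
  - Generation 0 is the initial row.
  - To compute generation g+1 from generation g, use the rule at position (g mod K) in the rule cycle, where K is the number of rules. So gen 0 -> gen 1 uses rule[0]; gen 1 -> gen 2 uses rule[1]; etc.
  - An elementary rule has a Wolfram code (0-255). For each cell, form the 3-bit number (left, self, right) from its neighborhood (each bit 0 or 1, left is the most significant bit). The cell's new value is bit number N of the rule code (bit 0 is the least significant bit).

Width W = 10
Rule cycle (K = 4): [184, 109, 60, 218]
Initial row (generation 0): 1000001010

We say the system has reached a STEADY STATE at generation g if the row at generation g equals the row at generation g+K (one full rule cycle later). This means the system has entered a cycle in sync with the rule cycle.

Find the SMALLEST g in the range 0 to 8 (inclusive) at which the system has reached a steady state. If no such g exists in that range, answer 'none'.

Answer: none

Derivation:
Gen 0: 1000001010
Gen 1 (rule 184): 0100000101
Gen 2 (rule 109): 0101110111
Gen 3 (rule 60): 0111001100
Gen 4 (rule 218): 1111111110
Gen 5 (rule 184): 1111111101
Gen 6 (rule 109): 1000000111
Gen 7 (rule 60): 1100000100
Gen 8 (rule 218): 1110001010
Gen 9 (rule 184): 1101000101
Gen 10 (rule 109): 1111010111
Gen 11 (rule 60): 1000111100
Gen 12 (rule 218): 0101111110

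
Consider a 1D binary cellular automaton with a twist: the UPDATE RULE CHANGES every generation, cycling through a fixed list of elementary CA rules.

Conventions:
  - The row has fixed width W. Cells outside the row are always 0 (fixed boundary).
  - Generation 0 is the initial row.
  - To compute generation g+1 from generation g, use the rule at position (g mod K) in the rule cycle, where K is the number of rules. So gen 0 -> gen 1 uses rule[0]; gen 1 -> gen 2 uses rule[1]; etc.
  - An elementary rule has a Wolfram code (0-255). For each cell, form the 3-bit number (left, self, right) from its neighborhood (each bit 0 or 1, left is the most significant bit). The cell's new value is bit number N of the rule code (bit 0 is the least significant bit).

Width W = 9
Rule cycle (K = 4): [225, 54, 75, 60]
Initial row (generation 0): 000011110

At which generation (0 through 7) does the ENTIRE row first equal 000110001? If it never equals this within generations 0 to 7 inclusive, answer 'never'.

Gen 0: 000011110
Gen 1 (rule 225): 111001110
Gen 2 (rule 54): 000110001
Gen 3 (rule 75): 111110110
Gen 4 (rule 60): 100001101
Gen 5 (rule 225): 001100110
Gen 6 (rule 54): 010011001
Gen 7 (rule 75): 100111010

Answer: 2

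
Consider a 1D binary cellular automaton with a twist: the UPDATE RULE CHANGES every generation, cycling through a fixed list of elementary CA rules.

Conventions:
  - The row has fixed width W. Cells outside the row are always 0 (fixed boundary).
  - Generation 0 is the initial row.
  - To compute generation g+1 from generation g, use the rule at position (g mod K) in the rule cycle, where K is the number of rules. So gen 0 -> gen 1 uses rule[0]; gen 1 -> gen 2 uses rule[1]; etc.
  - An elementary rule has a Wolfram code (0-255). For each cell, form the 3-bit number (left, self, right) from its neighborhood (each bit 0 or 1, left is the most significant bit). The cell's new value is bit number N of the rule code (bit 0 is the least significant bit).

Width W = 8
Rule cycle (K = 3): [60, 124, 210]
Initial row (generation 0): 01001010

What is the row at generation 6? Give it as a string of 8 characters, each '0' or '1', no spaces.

Gen 0: 01001010
Gen 1 (rule 60): 01101111
Gen 2 (rule 124): 01111001
Gen 3 (rule 210): 10111110
Gen 4 (rule 60): 11100001
Gen 5 (rule 124): 10110001
Gen 6 (rule 210): 00011010

Answer: 00011010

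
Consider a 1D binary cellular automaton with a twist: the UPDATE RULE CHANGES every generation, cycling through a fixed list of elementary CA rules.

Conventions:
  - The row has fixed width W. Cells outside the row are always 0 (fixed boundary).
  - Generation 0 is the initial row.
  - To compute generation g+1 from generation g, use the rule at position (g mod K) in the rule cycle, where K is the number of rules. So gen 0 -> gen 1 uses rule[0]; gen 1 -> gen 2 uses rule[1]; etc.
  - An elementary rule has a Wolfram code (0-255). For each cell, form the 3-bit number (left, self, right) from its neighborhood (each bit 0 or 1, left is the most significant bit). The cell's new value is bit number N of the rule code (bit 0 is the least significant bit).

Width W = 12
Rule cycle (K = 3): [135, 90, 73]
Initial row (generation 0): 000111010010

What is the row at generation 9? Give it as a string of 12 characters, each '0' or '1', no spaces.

Answer: 001100001111

Derivation:
Gen 0: 000111010010
Gen 1 (rule 135): 111010010110
Gen 2 (rule 90): 101001100111
Gen 3 (rule 73): 000001100101
Gen 4 (rule 135): 111110001101
Gen 5 (rule 90): 100011011100
Gen 6 (rule 73): 001011010101
Gen 7 (rule 135): 111000010101
Gen 8 (rule 90): 101100100000
Gen 9 (rule 73): 001100001111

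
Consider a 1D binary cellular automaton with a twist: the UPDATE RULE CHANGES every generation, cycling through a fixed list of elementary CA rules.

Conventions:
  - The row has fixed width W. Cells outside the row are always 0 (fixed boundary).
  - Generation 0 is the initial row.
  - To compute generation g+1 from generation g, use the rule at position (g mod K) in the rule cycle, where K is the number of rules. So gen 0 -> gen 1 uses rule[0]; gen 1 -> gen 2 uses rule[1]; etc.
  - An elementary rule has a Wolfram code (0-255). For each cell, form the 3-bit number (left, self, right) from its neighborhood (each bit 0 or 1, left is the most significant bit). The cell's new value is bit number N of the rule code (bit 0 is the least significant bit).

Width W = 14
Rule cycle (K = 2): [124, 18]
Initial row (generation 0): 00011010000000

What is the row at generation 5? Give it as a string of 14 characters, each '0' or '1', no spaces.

Gen 0: 00011010000000
Gen 1 (rule 124): 00011111000000
Gen 2 (rule 18): 00100000100000
Gen 3 (rule 124): 00110000110000
Gen 4 (rule 18): 01001001001000
Gen 5 (rule 124): 01101101101100

Answer: 01101101101100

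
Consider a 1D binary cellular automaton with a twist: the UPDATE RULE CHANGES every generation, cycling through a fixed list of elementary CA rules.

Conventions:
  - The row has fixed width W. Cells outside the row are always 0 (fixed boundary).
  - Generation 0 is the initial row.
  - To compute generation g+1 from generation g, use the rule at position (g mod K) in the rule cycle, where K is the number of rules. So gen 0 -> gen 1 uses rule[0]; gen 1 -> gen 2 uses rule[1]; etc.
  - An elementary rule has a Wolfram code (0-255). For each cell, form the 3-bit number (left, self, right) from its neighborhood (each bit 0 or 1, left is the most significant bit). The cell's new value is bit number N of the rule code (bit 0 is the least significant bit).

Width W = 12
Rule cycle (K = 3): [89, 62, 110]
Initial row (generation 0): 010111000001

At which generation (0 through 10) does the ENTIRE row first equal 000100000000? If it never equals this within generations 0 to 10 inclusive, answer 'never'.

Answer: never

Derivation:
Gen 0: 010111000001
Gen 1 (rule 89): 000101111100
Gen 2 (rule 62): 001111000010
Gen 3 (rule 110): 011001000110
Gen 4 (rule 89): 011100110111
Gen 5 (rule 62): 110011101100
Gen 6 (rule 110): 110110111100
Gen 7 (rule 89): 110110100111
Gen 8 (rule 62): 101101111100
Gen 9 (rule 110): 111111000100
Gen 10 (rule 89): 100001110011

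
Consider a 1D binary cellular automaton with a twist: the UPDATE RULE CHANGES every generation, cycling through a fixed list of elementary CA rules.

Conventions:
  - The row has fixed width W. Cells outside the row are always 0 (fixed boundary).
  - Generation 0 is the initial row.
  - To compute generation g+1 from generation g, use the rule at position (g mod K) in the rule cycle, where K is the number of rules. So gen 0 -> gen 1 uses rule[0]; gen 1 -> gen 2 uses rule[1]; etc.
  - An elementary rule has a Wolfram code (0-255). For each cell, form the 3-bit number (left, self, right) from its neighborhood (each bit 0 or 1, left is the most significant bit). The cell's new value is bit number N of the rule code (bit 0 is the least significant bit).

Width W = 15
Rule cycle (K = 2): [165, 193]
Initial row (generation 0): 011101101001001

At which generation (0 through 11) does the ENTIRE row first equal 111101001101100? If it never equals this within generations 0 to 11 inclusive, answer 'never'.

Gen 0: 011101101001001
Gen 1 (rule 165): 001010011001001
Gen 2 (rule 193): 100000001000000
Gen 3 (rule 165): 101111101011111
Gen 4 (rule 193): 000111100001111
Gen 5 (rule 165): 110011001100110
Gen 6 (rule 193): 010001000100010
Gen 7 (rule 165): 010101010101010
Gen 8 (rule 193): 000000000000000
Gen 9 (rule 165): 111111111111111
Gen 10 (rule 193): 011111111111111
Gen 11 (rule 165): 001111111111110

Answer: never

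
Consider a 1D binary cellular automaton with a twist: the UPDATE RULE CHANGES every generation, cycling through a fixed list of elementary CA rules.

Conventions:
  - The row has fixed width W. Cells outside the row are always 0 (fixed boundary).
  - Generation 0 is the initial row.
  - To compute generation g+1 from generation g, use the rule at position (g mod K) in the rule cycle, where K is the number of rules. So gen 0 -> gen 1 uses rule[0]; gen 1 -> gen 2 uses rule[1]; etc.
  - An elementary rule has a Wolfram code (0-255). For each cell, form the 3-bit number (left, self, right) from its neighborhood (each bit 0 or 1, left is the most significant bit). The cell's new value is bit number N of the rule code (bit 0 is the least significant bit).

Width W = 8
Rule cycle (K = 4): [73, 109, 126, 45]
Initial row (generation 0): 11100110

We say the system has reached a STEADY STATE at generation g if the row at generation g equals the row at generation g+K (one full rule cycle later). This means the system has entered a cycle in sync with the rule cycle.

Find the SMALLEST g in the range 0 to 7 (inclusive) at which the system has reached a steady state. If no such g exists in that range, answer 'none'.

Gen 0: 11100110
Gen 1 (rule 73): 10100110
Gen 2 (rule 109): 11100110
Gen 3 (rule 126): 10111111
Gen 4 (rule 45): 11100000
Gen 5 (rule 73): 10101111
Gen 6 (rule 109): 11111001
Gen 7 (rule 126): 10001111
Gen 8 (rule 45): 10101000
Gen 9 (rule 73): 00000011
Gen 10 (rule 109): 11111011
Gen 11 (rule 126): 10001111

Answer: 7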